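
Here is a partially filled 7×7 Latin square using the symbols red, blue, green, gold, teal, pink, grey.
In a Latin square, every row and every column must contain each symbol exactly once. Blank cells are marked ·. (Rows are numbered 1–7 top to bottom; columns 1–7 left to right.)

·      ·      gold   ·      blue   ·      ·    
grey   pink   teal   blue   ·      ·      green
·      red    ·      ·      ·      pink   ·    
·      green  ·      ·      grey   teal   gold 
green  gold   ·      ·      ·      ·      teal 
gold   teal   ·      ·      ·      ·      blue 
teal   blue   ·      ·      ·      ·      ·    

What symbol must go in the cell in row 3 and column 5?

teal

Row 1, column 2: row 1 has {blue, gold} and column 2 has {red, blue, green, gold, teal, pink}, leaving only grey.
Row 3, column 1: row 3 has {red, pink} and column 1 has {green, gold, teal, grey}, leaving only blue.
Row 3, column 7: row 3 has {red, blue, pink} and column 7 has {blue, green, gold, teal}, leaving only grey.
Row 3, column 3: row 3 has {red, blue, pink, grey} and column 3 has {gold, teal}, leaving only green.
Row 3, column 5 is narrowed to {gold, teal}.
If it were gold, then row 7, column 5 would be left with no valid symbol.
So row 3, column 5 must be teal.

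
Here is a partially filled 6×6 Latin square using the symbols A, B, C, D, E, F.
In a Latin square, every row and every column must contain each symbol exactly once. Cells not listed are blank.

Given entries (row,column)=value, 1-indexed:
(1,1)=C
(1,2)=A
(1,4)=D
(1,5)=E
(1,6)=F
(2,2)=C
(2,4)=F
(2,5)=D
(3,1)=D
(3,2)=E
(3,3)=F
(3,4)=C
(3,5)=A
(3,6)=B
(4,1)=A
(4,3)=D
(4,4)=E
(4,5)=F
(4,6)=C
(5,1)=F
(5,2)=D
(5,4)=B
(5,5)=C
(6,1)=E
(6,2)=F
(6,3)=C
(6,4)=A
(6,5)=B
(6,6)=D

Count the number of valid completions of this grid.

2

Row 1, column 3: eliminating its row and column leaves {B}.
Row 2, column 1: eliminating its row and column leaves {B}.
Row 2, column 3: eliminating its row and column leaves {A, B, E}.
Row 2, column 6: eliminating its row and column leaves {A, E}.
Row 4, column 2: eliminating its row and column leaves {B}.
Row 5, column 3: eliminating its row and column leaves {A, E}.
Row 5, column 6: eliminating its row and column leaves {A, E}.
Enumerating the assignments across these blanks that avoid any row or column repeat gives 2 completions.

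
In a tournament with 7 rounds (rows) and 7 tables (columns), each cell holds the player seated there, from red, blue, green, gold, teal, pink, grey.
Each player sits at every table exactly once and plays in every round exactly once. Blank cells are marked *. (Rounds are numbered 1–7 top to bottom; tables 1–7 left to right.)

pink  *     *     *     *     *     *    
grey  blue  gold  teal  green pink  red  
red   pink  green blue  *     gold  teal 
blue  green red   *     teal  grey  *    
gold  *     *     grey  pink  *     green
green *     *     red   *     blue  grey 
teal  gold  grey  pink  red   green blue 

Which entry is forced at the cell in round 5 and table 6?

teal

Round 1, table 7: round 1 has {pink} and table 7 has {red, blue, green, teal, grey}, leaving only gold.
Round 1, table 4: round 1 has {gold, pink} and table 4 has {red, blue, teal, pink, grey}, leaving only green.
Round 3, table 5: round 3 has {red, blue, green, gold, teal, pink} and table 5 has {red, green, teal, pink}, leaving only grey.
Round 1, table 5: round 1 has {green, gold, pink} and table 5 has {red, green, teal, pink, grey}, leaving only blue.
Round 1, table 3: round 1 has {blue, green, gold, pink} and table 3 has {red, green, gold, grey}, leaving only teal.
Round 1, table 6: round 1 has {blue, green, gold, teal, pink} and table 6 has {blue, green, gold, pink, grey}, leaving only red.
Round 5 already has {green, gold, pink, grey} and table 6 already has {red, blue, green, gold, pink, grey}, so round 5, table 6 must be teal.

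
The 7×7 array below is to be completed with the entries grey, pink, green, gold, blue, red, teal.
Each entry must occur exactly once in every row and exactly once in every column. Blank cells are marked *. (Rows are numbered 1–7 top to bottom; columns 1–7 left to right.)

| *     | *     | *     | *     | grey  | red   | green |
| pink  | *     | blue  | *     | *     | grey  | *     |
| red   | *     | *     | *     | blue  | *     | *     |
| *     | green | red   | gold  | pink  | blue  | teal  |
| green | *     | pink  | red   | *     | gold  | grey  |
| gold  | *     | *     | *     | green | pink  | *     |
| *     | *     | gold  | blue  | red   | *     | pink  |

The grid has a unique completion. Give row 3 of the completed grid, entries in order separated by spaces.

Row 3, column 7: row 3 has {blue, red} and column 7 has {grey, pink, green, teal}, leaving only gold.
Row 1, column 3: row 1 has {grey, green, red} and column 3 has {pink, gold, blue, red}, leaving only teal.
Row 1, column 1: row 1 has {grey, green, red, teal} and column 1 has {pink, green, gold, red}, leaving only blue.
Row 1, column 4: row 1 has {grey, green, blue, red, teal} and column 4 has {gold, blue, red}, leaving only pink.
Row 1, column 2: row 1 has {grey, pink, green, blue, red, teal} and column 2 has {green}, leaving only gold.
Row 2, column 7: row 2 has {grey, pink, blue} and column 7 has {grey, pink, green, gold, teal}, leaving only red.
Row 2, column 2: row 2 has {grey, pink, blue, red} and column 2 has {green, gold}, leaving only teal.
Row 2, column 4: row 2 has {grey, pink, blue, red, teal} and column 4 has {pink, gold, blue, red}, leaving only green.
Row 2, column 5: row 2 has {grey, pink, green, blue, red, teal} and column 5 has {grey, pink, green, blue, red}, leaving only gold.
Row 4, column 1: row 4 has {pink, green, gold, blue, red, teal} and column 1 has {pink, green, gold, blue, red}, leaving only grey.
Row 5, column 2: row 5 has {grey, pink, green, gold, red} and column 2 has {green, gold, teal}, leaving only blue.
Row 5, column 5: row 5 has {grey, pink, green, gold, blue, red} and column 5 has {grey, pink, green, gold, blue, red}, leaving only teal.
Row 6, column 3: row 6 has {pink, green, gold} and column 3 has {pink, gold, blue, red, teal}, leaving only grey.
Row 3, column 3: row 3 has {gold, blue, red} and column 3 has {grey, pink, gold, blue, red, teal}, leaving only green.
Row 3, column 6: row 3 has {green, gold, blue, red} and column 6 has {grey, pink, gold, blue, red}, leaving only teal.
Row 3, column 4: row 3 has {green, gold, blue, red, teal} and column 4 has {pink, green, gold, blue, red}, leaving only grey.
Row 3, column 2: row 3 has {grey, green, gold, blue, red, teal} and column 2 has {green, gold, blue, teal}, leaving only pink.
So row 3 reads: red pink green grey blue teal gold.

red pink green grey blue teal gold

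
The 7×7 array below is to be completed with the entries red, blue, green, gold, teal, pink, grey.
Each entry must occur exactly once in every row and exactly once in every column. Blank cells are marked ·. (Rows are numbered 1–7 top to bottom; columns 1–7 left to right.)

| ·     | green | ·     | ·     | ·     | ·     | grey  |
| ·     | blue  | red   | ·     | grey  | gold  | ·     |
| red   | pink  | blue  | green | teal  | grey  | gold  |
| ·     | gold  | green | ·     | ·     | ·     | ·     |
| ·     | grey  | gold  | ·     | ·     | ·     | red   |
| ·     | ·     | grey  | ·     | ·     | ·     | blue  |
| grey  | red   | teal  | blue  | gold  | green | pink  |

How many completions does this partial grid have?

8

Row 1, column 1: eliminating its row and column leaves {blue, gold, teal, pink}.
Row 1, column 3: eliminating its row and column leaves {pink}.
Row 1, column 4: eliminating its row and column leaves {red, gold, teal, pink}.
Row 1, column 5: eliminating its row and column leaves {red, blue, pink}.
Row 1, column 6: eliminating its row and column leaves {red, blue, teal, pink}.
Row 2, column 1: eliminating its row and column leaves {green, teal, pink}.
Row 2, column 4: eliminating its row and column leaves {teal, pink}.
Row 2, column 7: eliminating its row and column leaves {green, teal}.
Row 4, column 1: eliminating its row and column leaves {blue, teal, pink}.
Row 4, column 4: eliminating its row and column leaves {red, teal, pink, grey}.
Row 4, column 5: eliminating its row and column leaves {red, blue, pink}.
Row 4, column 6: eliminating its row and column leaves {red, blue, teal, pink}.
Row 4, column 7: eliminating its row and column leaves {teal}.
Row 5, column 1: eliminating its row and column leaves {blue, green, teal, pink}.
Row 5, column 4: eliminating its row and column leaves {teal, pink}.
Row 5, column 5: eliminating its row and column leaves {blue, green, pink}.
Row 5, column 6: eliminating its row and column leaves {blue, teal, pink}.
Row 6, column 1: eliminating its row and column leaves {green, gold, teal, pink}.
Row 6, column 2: eliminating its row and column leaves {teal}.
Row 6, column 4: eliminating its row and column leaves {red, gold, teal, pink}.
Row 6, column 5: eliminating its row and column leaves {red, green, pink}.
Row 6, column 6: eliminating its row and column leaves {red, teal, pink}.
Enumerating the assignments across these blanks that avoid any row or column repeat gives 8 completions.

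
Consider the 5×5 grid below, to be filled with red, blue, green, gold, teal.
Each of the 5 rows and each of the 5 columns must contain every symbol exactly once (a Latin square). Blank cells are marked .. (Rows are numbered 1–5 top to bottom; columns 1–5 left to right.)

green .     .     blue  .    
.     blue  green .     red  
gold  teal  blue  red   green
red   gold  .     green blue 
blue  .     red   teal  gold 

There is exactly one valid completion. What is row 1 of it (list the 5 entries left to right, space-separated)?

Row 1, column 2: row 1 has {blue, green} and column 2 has {blue, gold, teal}, leaving only red.
Row 1, column 5: row 1 has {red, blue, green} and column 5 has {red, blue, green, gold}, leaving only teal.
Row 1, column 3: row 1 has {red, blue, green, teal} and column 3 has {red, blue, green}, leaving only gold.
So row 1 reads: green red gold blue teal.

green red gold blue teal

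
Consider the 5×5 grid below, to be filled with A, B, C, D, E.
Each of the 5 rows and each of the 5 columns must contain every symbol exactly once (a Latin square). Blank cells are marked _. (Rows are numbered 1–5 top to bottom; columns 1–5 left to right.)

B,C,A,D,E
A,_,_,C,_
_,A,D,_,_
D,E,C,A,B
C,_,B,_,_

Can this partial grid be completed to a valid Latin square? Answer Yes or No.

No row or column among the givens repeats a symbol, and propagating forced cells runs into no contradiction.
One valid completion exists (for instance, B C A D E / A B E C D / E A D B C / D E C A B / C D B E A).

Yes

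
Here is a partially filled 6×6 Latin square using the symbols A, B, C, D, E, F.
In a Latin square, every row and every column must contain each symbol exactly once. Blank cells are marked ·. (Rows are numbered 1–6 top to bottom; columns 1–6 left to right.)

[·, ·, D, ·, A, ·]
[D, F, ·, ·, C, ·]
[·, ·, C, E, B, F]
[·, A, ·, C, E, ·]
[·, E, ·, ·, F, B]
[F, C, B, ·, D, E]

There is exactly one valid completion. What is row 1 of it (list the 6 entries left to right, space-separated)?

E B D F A C

Row 1, column 2: row 1 has {A, D} and column 2 has {A, C, E, F}, leaving only B.
Row 1, column 4: row 1 has {A, B, D} and column 4 has {C, E}, leaving only F.
Row 1, column 6: row 1 has {A, B, D, F} and column 6 has {B, E, F}, leaving only C.
Row 1, column 1: row 1 has {A, B, C, D, F} and column 1 has {D, F}, leaving only E.
So row 1 reads: E B D F A C.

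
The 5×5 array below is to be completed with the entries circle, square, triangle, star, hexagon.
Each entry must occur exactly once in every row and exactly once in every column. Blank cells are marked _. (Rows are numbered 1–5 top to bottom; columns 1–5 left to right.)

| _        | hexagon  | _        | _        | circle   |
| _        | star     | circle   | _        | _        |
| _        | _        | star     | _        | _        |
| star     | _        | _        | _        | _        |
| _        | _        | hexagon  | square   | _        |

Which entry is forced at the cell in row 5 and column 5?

star

Row 5, column 5 is narrowed to {triangle, star}.
If it were triangle, then row 5, column 2 would be left with no valid symbol.
So row 5, column 5 must be star.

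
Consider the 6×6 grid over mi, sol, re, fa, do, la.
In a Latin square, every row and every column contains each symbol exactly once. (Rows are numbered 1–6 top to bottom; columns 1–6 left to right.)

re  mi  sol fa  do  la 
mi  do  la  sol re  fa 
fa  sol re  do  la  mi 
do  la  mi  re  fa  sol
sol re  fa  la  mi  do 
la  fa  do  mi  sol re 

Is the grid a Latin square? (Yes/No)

Each row is a permutation of the 6 symbols, and so is each column.

Yes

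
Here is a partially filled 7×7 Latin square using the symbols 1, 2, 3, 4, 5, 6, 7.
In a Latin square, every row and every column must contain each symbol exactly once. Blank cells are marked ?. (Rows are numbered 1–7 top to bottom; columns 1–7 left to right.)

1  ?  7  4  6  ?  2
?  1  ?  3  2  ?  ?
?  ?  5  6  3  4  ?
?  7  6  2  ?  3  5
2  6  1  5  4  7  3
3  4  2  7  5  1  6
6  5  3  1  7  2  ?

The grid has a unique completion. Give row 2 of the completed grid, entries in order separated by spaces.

Row 2, column 3: row 2 has {1, 2, 3} and column 3 has {1, 2, 3, 5, 6, 7}, leaving only 4.
Row 2, column 7: row 2 has {1, 2, 3, 4} and column 7 has {2, 3, 5, 6}, leaving only 7.
Row 2, column 1: row 2 has {1, 2, 3, 4, 7} and column 1 has {1, 2, 3, 6}, leaving only 5.
Row 2, column 6: row 2 has {1, 2, 3, 4, 5, 7} and column 6 has {1, 2, 3, 4, 7}, leaving only 6.
So row 2 reads: 5 1 4 3 2 6 7.

5 1 4 3 2 6 7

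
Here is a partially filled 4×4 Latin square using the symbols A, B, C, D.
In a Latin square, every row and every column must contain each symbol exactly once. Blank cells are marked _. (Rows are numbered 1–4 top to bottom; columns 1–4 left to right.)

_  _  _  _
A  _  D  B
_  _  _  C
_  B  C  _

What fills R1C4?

D

Row 2, column 2: row 2 has {A, B, D} and column 2 has {B}, leaving only C.
Row 4, column 1: row 4 has {B, C} and column 1 has {A}, leaving only D.
Row 3, column 1: row 3 has {C} and column 1 has {A, D}, leaving only B.
Row 1, column 1: row 1 has {} and column 1 has {A, B, D}, leaving only C.
Row 3, column 3: row 3 has {B, C} and column 3 has {C, D}, leaving only A.
Row 1, column 3: row 1 has {C} and column 3 has {A, C, D}, leaving only B.
Row 3, column 2: row 3 has {A, B, C} and column 2 has {B, C}, leaving only D.
Row 1, column 2: row 1 has {B, C} and column 2 has {B, C, D}, leaving only A.
Row 1 already has {A, B, C} and column 4 already has {B, C}, so row 1, column 4 must be D.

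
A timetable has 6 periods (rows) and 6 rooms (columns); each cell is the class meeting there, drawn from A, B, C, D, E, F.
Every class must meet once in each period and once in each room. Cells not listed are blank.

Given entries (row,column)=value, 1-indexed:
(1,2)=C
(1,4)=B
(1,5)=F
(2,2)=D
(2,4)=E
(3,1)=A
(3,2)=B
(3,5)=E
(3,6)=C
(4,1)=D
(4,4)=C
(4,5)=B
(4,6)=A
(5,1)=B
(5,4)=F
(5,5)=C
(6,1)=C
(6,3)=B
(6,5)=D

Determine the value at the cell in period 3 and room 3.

Period 1, room 1: period 1 has {B, C, F} and room 1 has {A, B, C, D}, leaving only E.
Period 1, room 6: period 1 has {B, C, E, F} and room 6 has {A, C}, leaving only D.
Period 1, room 3: period 1 has {B, C, D, E, F} and room 3 has {B}, leaving only A.
Period 2, room 1: period 2 has {D, E} and room 1 has {A, B, C, D, E}, leaving only F.
Period 2, room 3: period 2 has {D, E, F} and room 3 has {A, B}, leaving only C.
Period 2, room 5: period 2 has {C, D, E, F} and room 5 has {B, C, D, E, F}, leaving only A.
Period 2, room 6: period 2 has {A, C, D, E, F} and room 6 has {A, C, D}, leaving only B.
Period 3, room 4: period 3 has {A, B, C, E} and room 4 has {B, C, E, F}, leaving only D.
Period 3 already has {A, B, C, D, E} and room 3 already has {A, B, C}, so period 3, room 3 must be F.

F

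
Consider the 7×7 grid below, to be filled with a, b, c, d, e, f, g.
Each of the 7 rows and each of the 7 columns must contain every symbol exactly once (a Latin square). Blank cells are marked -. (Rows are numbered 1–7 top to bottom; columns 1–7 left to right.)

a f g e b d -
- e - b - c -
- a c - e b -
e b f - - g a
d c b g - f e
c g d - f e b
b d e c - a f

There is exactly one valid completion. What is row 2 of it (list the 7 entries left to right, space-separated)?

Row 2, column 3: row 2 has {b, c, e} and column 3 has {b, c, d, e, f, g}, leaving only a.
Row 1, column 7: row 1 has {a, b, d, e, f, g} and column 7 has {a, b, e, f}, leaving only c.
Row 4, column 4: row 4 has {a, b, e, f, g} and column 4 has {b, c, e, g}, leaving only d.
Row 3, column 4: row 3 has {a, b, c, e} and column 4 has {b, c, d, e, g}, leaving only f.
Row 3, column 1: row 3 has {a, b, c, e, f} and column 1 has {a, b, c, d, e}, leaving only g.
Row 2, column 1: row 2 has {a, b, c, e} and column 1 has {a, b, c, d, e, g}, leaving only f.
Row 3, column 7: row 3 has {a, b, c, e, f, g} and column 7 has {a, b, c, e, f}, leaving only d.
Row 2, column 7: row 2 has {a, b, c, e, f} and column 7 has {a, b, c, d, e, f}, leaving only g.
Row 2, column 5: row 2 has {a, b, c, e, f, g} and column 5 has {b, e, f}, leaving only d.
So row 2 reads: f e a b d c g.

f e a b d c g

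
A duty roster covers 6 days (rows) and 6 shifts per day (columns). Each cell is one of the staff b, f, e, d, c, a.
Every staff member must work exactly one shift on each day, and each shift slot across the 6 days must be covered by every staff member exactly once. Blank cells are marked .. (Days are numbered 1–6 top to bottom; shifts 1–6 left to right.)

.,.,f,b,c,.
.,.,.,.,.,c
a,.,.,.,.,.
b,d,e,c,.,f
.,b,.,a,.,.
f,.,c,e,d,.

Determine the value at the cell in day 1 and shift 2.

e

Day 4, shift 5: day 4 has {b, f, e, d, c} and shift 5 has {d, c}, leaving only a.
Day 5, shift 3: day 5 has {b, a} and shift 3 has {f, e, c}, leaving only d.
Day 3, shift 3: day 3 has {a} and shift 3 has {f, e, d, c}, leaving only b.
Day 2, shift 3: day 2 has {c} and shift 3 has {b, f, e, d, c}, leaving only a.
Day 5, shift 6: day 5 has {b, d, a} and shift 6 has {f, c}, leaving only e.
Day 3, shift 6: day 3 has {b, a} and shift 6 has {f, e, c}, leaving only d.
Day 1, shift 6: day 1 has {b, f, c} and shift 6 has {f, e, d, c}, leaving only a.
Day 1 already has {b, f, c, a} and shift 2 already has {b, d}, so day 1, shift 2 must be e.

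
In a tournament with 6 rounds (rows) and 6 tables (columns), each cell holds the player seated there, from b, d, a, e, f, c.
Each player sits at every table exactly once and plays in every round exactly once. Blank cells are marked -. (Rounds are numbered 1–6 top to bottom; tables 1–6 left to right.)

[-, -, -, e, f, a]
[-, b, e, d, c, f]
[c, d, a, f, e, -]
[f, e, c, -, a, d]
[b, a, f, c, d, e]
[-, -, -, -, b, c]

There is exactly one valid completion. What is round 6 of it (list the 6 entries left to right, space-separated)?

Round 6, table 2: round 6 has {b, c} and table 2 has {b, d, a, e}, leaving only f.
Round 6, table 3: round 6 has {b, f, c} and table 3 has {a, e, f, c}, leaving only d.
Round 6, table 4: round 6 has {b, d, f, c} and table 4 has {d, e, f, c}, leaving only a.
Round 6, table 1: round 6 has {b, d, a, f, c} and table 1 has {b, f, c}, leaving only e.
So round 6 reads: e f d a b c.

e f d a b c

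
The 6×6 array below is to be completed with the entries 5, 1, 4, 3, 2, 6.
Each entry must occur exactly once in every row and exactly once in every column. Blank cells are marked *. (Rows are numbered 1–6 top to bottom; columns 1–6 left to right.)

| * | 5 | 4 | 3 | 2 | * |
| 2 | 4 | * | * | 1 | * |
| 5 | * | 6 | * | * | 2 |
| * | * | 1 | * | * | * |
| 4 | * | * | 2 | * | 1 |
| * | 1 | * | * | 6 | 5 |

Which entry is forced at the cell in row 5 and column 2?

6

Row 1, column 6: row 1 has {5, 4, 3, 2} and column 6 has {5, 1, 2}, leaving only 6.
Row 1, column 1: row 1 has {5, 4, 3, 2, 6} and column 1 has {5, 4, 2}, leaving only 1.
Row 2, column 6: row 2 has {1, 4, 2} and column 6 has {5, 1, 2, 6}, leaving only 3.
Row 2, column 3: row 2 has {1, 4, 3, 2} and column 3 has {1, 4, 6}, leaving only 5.
Row 2, column 4: row 2 has {5, 1, 4, 3, 2} and column 4 has {3, 2}, leaving only 6.
Row 3, column 2: row 3 has {5, 2, 6} and column 2 has {5, 1, 4}, leaving only 3.
Row 5 already has {1, 4, 2} and column 2 already has {5, 1, 4, 3}, so row 5, column 2 must be 6.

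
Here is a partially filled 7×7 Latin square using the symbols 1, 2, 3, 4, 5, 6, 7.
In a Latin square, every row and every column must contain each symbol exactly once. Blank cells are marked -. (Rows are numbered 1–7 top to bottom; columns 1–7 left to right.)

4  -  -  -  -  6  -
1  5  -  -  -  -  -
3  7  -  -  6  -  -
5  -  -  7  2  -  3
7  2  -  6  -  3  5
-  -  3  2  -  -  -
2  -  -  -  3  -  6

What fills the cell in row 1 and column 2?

3

Row 6, column 1: row 6 has {2, 3} and column 1 has {1, 2, 3, 4, 5, 7}, leaving only 6.
Row 1, column 2 is narrowed to {1, 3}.
If it were 1, then row 7, column 2 would be left with no valid symbol.
So row 1, column 2 must be 3.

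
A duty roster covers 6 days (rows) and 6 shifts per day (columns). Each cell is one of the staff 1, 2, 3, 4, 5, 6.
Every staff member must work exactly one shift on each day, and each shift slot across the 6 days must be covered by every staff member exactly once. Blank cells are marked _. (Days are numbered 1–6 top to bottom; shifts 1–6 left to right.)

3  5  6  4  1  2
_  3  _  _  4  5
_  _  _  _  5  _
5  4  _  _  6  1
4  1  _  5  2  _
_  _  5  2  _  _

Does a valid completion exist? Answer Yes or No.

Yes

No day or shift among the givens repeats a symbol, and propagating forced cells runs into no contradiction.
One valid completion exists (for instance, 3 5 6 4 1 2 / 2 3 1 6 4 5 / 6 2 4 1 5 3 / 5 4 2 3 6 1 / 4 1 3 5 2 6 / 1 6 5 2 3 4).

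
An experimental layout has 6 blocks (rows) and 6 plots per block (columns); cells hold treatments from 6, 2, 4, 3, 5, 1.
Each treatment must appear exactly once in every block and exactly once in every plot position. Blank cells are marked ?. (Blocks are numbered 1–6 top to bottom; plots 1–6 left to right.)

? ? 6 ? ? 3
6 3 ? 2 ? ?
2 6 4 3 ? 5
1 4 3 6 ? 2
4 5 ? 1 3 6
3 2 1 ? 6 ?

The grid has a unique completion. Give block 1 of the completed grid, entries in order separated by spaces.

Block 1, plot 1: block 1 has {6, 3} and plot 1 has {6, 2, 4, 3, 1}, leaving only 5.
Block 1, plot 2: block 1 has {6, 3, 5} and plot 2 has {6, 2, 4, 3, 5}, leaving only 1.
Block 1, plot 4: block 1 has {6, 3, 5, 1} and plot 4 has {6, 2, 3, 1}, leaving only 4.
Block 1, plot 5: block 1 has {6, 4, 3, 5, 1} and plot 5 has {6, 3}, leaving only 2.
So block 1 reads: 5 1 6 4 2 3.

5 1 6 4 2 3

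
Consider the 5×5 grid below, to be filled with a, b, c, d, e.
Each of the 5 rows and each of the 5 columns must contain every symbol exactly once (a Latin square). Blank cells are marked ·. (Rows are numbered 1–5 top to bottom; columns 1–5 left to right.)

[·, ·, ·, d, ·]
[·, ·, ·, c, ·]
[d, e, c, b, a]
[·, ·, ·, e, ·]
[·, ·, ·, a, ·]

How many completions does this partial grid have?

56

Row 1, column 1: eliminating its row and column leaves {a, b, c, e}.
Row 1, column 2: eliminating its row and column leaves {a, b, c}.
Row 1, column 3: eliminating its row and column leaves {a, b, e}.
Row 1, column 5: eliminating its row and column leaves {b, c, e}.
Row 2, column 1: eliminating its row and column leaves {a, b, e}.
Row 2, column 2: eliminating its row and column leaves {a, b, d}.
Row 2, column 3: eliminating its row and column leaves {a, b, d, e}.
Row 2, column 5: eliminating its row and column leaves {b, d, e}.
Row 4, column 1: eliminating its row and column leaves {a, b, c}.
Row 4, column 2: eliminating its row and column leaves {a, b, c, d}.
Row 4, column 3: eliminating its row and column leaves {a, b, d}.
Row 4, column 5: eliminating its row and column leaves {b, c, d}.
Row 5, column 1: eliminating its row and column leaves {b, c, e}.
Row 5, column 2: eliminating its row and column leaves {b, c, d}.
Row 5, column 3: eliminating its row and column leaves {b, d, e}.
Row 5, column 5: eliminating its row and column leaves {b, c, d, e}.
Enumerating the assignments across these blanks that avoid any row or column repeat gives 56 completions.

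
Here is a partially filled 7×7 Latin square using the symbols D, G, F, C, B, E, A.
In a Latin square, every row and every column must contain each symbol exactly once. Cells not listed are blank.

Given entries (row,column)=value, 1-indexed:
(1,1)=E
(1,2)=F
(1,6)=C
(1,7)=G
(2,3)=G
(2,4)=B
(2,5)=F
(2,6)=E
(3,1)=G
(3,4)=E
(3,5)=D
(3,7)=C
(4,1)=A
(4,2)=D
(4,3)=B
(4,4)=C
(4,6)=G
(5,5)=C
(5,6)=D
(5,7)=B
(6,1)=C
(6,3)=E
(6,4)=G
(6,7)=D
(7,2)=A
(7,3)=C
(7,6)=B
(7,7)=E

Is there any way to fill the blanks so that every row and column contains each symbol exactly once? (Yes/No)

Row 2, column 1: row 2 has {G, F, B, E} and column 1 has {G, C, E, A}, so it must be D.
Row 2, column 2: row 2 has {D, G, F, B, E} and column 2 has {D, F, A}, so it must be C.
Row 2, column 7: row 2 has {D, G, F, C, B, E} and column 7 has {D, G, C, B, E}, so it must be A.
Row 3, column 2: row 3 has {D, G, C, E} and column 2 has {D, F, C, A}, so it must be B.
Now row 6, column 2: row 6 together with column 2 already contain {D, G, F, C, B, E, A} — every symbol — so nothing can go there. The grid has no valid completion.

No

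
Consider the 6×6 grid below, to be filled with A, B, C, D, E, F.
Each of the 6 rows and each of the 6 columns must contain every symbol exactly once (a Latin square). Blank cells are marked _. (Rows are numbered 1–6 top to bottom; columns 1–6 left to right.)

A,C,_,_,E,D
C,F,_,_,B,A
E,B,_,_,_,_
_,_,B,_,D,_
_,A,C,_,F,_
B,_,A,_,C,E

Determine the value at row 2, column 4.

Row 1, column 3: row 1 has {A, C, D, E} and column 3 has {A, B, C}, leaving only F.
Row 1, column 4: row 1 has {A, C, D, E, F} and column 4 has {}, leaving only B.
Row 3, column 3: row 3 has {B, E} and column 3 has {A, B, C, F}, leaving only D.
Row 2, column 3: row 2 has {A, B, C, F} and column 3 has {A, B, C, D, F}, leaving only E.
Row 2 already has {A, B, C, E, F} and column 4 already has {B}, so row 2, column 4 must be D.

D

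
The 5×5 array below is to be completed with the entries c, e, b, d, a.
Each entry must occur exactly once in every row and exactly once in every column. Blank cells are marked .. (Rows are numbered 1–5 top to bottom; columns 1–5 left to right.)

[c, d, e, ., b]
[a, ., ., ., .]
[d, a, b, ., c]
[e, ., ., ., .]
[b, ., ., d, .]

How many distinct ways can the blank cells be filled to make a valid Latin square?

3

Row 1, column 4: eliminating its row and column leaves {a}.
Row 2, column 2: eliminating its row and column leaves {c, e, b}.
Row 2, column 3: eliminating its row and column leaves {c, d}.
Row 2, column 4: eliminating its row and column leaves {c, e, b}.
Row 2, column 5: eliminating its row and column leaves {e, d}.
Row 3, column 4: eliminating its row and column leaves {e}.
Row 4, column 2: eliminating its row and column leaves {c, b}.
Row 4, column 3: eliminating its row and column leaves {c, d, a}.
Row 4, column 4: eliminating its row and column leaves {c, b, a}.
Row 4, column 5: eliminating its row and column leaves {d, a}.
Row 5, column 2: eliminating its row and column leaves {c, e}.
Row 5, column 3: eliminating its row and column leaves {c, a}.
Row 5, column 5: eliminating its row and column leaves {e, a}.
Enumerating the assignments across these blanks that avoid any row or column repeat gives 3 completions.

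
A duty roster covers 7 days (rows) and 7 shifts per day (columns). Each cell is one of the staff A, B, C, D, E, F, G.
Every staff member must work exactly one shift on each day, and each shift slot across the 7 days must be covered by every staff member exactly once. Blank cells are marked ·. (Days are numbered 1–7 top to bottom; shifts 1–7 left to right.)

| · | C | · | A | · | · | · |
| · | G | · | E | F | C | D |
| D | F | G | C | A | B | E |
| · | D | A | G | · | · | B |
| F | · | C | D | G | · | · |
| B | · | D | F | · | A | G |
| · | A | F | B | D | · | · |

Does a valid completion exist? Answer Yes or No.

Yes

No day or shift among the givens repeats a symbol, and propagating forced cells runs into no contradiction.
One valid completion exists (for instance, G C E A B D F / A G B E F C D / D F G C A B E / C D A G E F B / F B C D G E A / B E D F C A G / E A F B D G C).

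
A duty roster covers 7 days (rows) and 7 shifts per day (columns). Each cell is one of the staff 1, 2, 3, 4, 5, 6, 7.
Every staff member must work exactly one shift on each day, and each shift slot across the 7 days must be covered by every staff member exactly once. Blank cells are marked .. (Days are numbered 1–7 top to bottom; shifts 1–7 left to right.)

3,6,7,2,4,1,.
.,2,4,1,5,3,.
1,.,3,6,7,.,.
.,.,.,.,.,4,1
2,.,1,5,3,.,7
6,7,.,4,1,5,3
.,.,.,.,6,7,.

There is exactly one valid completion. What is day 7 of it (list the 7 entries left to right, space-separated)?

4 1 5 3 6 7 2

Day 7, shift 4: day 7 has {6, 7} and shift 4 has {1, 2, 4, 5, 6}, leaving only 3.
Day 1, shift 7: day 1 has {1, 2, 3, 4, 6, 7} and shift 7 has {1, 3, 7}, leaving only 5.
Day 2, shift 1: day 2 has {1, 2, 3, 4, 5} and shift 1 has {1, 2, 3, 6}, leaving only 7.
Day 2, shift 7: day 2 has {1, 2, 3, 4, 5, 7} and shift 7 has {1, 3, 5, 7}, leaving only 6.
Day 3, shift 6: day 3 has {1, 3, 6, 7} and shift 6 has {1, 3, 4, 5, 7}, leaving only 2.
Day 3, shift 7: day 3 has {1, 2, 3, 6, 7} and shift 7 has {1, 3, 5, 6, 7}, leaving only 4.
Day 7, shift 7: day 7 has {3, 6, 7} and shift 7 has {1, 3, 4, 5, 6, 7}, leaving only 2.
Day 7, shift 3: day 7 has {2, 3, 6, 7} and shift 3 has {1, 3, 4, 7}, leaving only 5.
Day 7, shift 1: day 7 has {2, 3, 5, 6, 7} and shift 1 has {1, 2, 3, 6, 7}, leaving only 4.
Day 7, shift 2: day 7 has {2, 3, 4, 5, 6, 7} and shift 2 has {2, 6, 7}, leaving only 1.
So day 7 reads: 4 1 5 3 6 7 2.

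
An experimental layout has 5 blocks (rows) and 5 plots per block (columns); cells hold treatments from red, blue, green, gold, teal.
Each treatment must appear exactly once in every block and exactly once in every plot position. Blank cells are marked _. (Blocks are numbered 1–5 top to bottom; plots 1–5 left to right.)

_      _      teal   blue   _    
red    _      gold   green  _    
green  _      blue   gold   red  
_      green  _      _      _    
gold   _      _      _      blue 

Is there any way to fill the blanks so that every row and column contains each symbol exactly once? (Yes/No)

No

Block 1, plot 1: block 1 together with plot 1 already contain {red, blue, green, gold, teal} — every symbol — so nothing can go there. The grid has no valid completion.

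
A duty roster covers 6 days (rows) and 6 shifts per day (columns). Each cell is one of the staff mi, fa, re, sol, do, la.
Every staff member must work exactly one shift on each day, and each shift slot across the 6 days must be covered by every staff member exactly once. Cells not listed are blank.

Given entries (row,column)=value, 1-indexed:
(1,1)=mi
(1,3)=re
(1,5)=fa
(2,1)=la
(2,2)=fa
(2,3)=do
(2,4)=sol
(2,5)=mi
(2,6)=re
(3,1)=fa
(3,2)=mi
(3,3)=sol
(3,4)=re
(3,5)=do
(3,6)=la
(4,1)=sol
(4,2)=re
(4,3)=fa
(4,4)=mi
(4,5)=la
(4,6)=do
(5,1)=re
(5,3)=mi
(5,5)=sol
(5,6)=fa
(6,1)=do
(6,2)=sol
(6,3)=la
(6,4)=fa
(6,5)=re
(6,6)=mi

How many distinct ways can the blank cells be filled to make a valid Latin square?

Day 1, shift 2: eliminating its day and shift leaves {do, la}.
Day 1, shift 4: eliminating its day and shift leaves {do, la}.
Day 1, shift 6: eliminating its day and shift leaves {sol}.
Day 5, shift 2: eliminating its day and shift leaves {do, la}.
Day 5, shift 4: eliminating its day and shift leaves {do, la}.
Enumerating the assignments across these blanks that avoid any day or shift repeat gives 2 completions.

2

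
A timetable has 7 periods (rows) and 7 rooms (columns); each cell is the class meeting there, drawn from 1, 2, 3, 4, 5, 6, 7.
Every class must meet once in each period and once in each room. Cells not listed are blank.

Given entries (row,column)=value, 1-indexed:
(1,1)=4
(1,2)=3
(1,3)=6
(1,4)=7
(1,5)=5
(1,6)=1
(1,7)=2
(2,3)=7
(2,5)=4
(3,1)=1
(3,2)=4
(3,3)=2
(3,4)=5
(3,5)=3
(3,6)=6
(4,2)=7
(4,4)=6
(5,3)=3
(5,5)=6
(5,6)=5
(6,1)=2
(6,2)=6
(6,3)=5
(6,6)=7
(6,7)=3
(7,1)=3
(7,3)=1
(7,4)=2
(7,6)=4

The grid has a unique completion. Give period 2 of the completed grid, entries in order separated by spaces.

Period 3, room 7: period 3 has {1, 2, 3, 4, 5, 6} and room 7 has {2, 3}, leaving only 7.
Period 4, room 1: period 4 has {6, 7} and room 1 has {1, 2, 3, 4}, leaving only 5.
Period 2, room 1: period 2 has {4, 7} and room 1 has {1, 2, 3, 4, 5}, leaving only 6.
Period 4, room 3: period 4 has {5, 6, 7} and room 3 has {1, 2, 3, 5, 6, 7}, leaving only 4.
Period 4, room 7: period 4 has {4, 5, 6, 7} and room 7 has {2, 3, 7}, leaving only 1.
Period 2, room 7: period 2 has {4, 6, 7} and room 7 has {1, 2, 3, 7}, leaving only 5.
Period 4, room 5: period 4 has {1, 4, 5, 6, 7} and room 5 has {3, 4, 5, 6}, leaving only 2.
Period 4, room 6: period 4 has {1, 2, 4, 5, 6, 7} and room 6 has {1, 4, 5, 6, 7}, leaving only 3.
Period 2, room 6: period 2 has {4, 5, 6, 7} and room 6 has {1, 3, 4, 5, 6, 7}, leaving only 2.
Period 2, room 2: period 2 has {2, 4, 5, 6, 7} and room 2 has {3, 4, 6, 7}, leaving only 1.
Period 2, room 4: period 2 has {1, 2, 4, 5, 6, 7} and room 4 has {2, 5, 6, 7}, leaving only 3.
So period 2 reads: 6 1 7 3 4 2 5.

6 1 7 3 4 2 5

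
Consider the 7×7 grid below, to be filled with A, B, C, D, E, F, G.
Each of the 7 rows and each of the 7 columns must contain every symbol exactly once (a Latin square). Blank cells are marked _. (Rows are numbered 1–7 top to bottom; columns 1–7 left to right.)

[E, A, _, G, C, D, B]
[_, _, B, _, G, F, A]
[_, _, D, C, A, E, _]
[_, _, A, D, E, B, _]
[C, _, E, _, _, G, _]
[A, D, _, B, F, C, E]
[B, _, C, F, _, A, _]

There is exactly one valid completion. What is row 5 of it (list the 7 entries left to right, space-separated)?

Row 5, column 4: row 5 has {C, E, G} and column 4 has {B, C, D, F, G}, leaving only A.
Row 1, column 3: row 1 has {A, B, C, D, E, G} and column 3 has {A, B, C, D, E}, leaving only F.
Row 2, column 1: row 2 has {A, B, F, G} and column 1 has {A, B, C, E}, leaving only D.
Row 2, column 4: row 2 has {A, B, D, F, G} and column 4 has {A, B, C, D, F, G}, leaving only E.
Row 2, column 2: row 2 has {A, B, D, E, F, G} and column 2 has {A, D}, leaving only C.
Row 6, column 3: row 6 has {A, B, C, D, E, F} and column 3 has {A, B, C, D, E, F}, leaving only G.
Row 7, column 5: row 7 has {A, B, C, F} and column 5 has {A, C, E, F, G}, leaving only D.
Row 5, column 5: row 5 has {A, C, E, G} and column 5 has {A, C, D, E, F, G}, leaving only B.
Row 5, column 2: row 5 has {A, B, C, E, G} and column 2 has {A, C, D}, leaving only F.
Row 5, column 7: row 5 has {A, B, C, E, F, G} and column 7 has {A, B, E}, leaving only D.
So row 5 reads: C F E A B G D.

C F E A B G D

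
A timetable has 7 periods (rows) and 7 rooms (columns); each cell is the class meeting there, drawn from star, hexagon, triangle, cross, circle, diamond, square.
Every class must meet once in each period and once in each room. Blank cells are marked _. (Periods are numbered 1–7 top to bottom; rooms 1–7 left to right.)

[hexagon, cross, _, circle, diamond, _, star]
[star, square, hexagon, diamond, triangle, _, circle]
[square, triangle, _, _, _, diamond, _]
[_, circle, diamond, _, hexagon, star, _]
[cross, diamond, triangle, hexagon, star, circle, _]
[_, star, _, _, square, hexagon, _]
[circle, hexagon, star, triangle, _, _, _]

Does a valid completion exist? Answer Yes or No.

Yes

No period or room among the givens repeats a symbol, and propagating forced cells runs into no contradiction.
One valid completion exists (for instance, hexagon cross square circle diamond triangle star / star square hexagon diamond triangle cross circle / square triangle cross star circle diamond hexagon / triangle circle diamond square hexagon star cross / cross diamond triangle hexagon star circle square / diamond star circle cross square hexagon triangle / circle hexagon star triangle cross square diamond).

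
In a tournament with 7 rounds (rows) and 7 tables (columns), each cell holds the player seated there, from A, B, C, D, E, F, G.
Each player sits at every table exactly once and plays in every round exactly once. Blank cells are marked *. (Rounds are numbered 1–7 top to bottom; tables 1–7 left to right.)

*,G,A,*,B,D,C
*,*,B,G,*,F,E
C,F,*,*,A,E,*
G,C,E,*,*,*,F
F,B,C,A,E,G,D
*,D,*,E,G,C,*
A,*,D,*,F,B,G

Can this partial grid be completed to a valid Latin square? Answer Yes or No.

No round or table among the givens repeats a symbol, and propagating forced cells runs into no contradiction.
One valid completion exists (for instance, E G A F B D C / D A B G C F E / C F G D A E B / G C E B D A F / F B C A E G D / B D F E G C A / A E D C F B G).

Yes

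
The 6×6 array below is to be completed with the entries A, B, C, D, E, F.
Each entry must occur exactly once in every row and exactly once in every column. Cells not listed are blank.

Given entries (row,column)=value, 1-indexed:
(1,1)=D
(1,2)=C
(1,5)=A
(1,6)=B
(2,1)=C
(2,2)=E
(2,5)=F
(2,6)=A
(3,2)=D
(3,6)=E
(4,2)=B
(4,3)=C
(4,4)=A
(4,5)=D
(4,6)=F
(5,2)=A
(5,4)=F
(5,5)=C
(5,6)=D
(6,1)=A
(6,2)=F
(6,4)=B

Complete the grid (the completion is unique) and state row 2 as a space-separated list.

Row 2, column 4: row 2 has {A, C, E, F} and column 4 has {A, B, F}, leaving only D.
Row 2, column 3: row 2 has {A, C, D, E, F} and column 3 has {C}, leaving only B.
So row 2 reads: C E B D F A.

C E B D F A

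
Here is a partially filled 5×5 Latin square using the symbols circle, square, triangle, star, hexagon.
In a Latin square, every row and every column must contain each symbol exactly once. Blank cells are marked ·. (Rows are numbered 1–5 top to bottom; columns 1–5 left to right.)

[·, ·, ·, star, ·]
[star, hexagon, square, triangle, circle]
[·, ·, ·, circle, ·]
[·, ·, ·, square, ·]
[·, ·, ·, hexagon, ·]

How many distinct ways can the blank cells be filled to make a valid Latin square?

56

Row 1, column 1: eliminating its row and column leaves {circle, square, triangle, hexagon}.
Row 1, column 2: eliminating its row and column leaves {circle, square, triangle}.
Row 1, column 3: eliminating its row and column leaves {circle, triangle, hexagon}.
Row 1, column 5: eliminating its row and column leaves {square, triangle, hexagon}.
Row 3, column 1: eliminating its row and column leaves {square, triangle, hexagon}.
Row 3, column 2: eliminating its row and column leaves {square, triangle, star}.
Row 3, column 3: eliminating its row and column leaves {triangle, star, hexagon}.
Row 3, column 5: eliminating its row and column leaves {square, triangle, star, hexagon}.
Row 4, column 1: eliminating its row and column leaves {circle, triangle, hexagon}.
Row 4, column 2: eliminating its row and column leaves {circle, triangle, star}.
Row 4, column 3: eliminating its row and column leaves {circle, triangle, star, hexagon}.
Row 4, column 5: eliminating its row and column leaves {triangle, star, hexagon}.
Row 5, column 1: eliminating its row and column leaves {circle, square, triangle}.
Row 5, column 2: eliminating its row and column leaves {circle, square, triangle, star}.
Row 5, column 3: eliminating its row and column leaves {circle, triangle, star}.
Row 5, column 5: eliminating its row and column leaves {square, triangle, star}.
Enumerating the assignments across these blanks that avoid any row or column repeat gives 56 completions.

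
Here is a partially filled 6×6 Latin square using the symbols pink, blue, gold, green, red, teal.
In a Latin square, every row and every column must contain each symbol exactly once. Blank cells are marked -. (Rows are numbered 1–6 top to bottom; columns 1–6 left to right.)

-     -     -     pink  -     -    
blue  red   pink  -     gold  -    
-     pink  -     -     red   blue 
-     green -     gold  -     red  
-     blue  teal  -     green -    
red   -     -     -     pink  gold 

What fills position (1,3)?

Row 4, column 3: row 4 has {gold, green, red} and column 3 has {pink, teal}, leaving only blue.
Row 4, column 5: row 4 has {blue, gold, green, red} and column 5 has {pink, gold, green, red}, leaving only teal.
Row 1, column 5: row 1 has {pink} and column 5 has {pink, gold, green, red, teal}, leaving only blue.
Row 4, column 1: row 4 has {blue, gold, green, red, teal} and column 1 has {blue, red}, leaving only pink.
Row 5, column 1: row 5 has {blue, green, teal} and column 1 has {pink, blue, red}, leaving only gold.
Row 5, column 4: row 5 has {blue, gold, green, teal} and column 4 has {pink, gold}, leaving only red.
Row 5, column 6: row 5 has {blue, gold, green, red, teal} and column 6 has {blue, gold, red}, leaving only pink.
Row 6, column 2: row 6 has {pink, gold, red} and column 2 has {pink, blue, green, red}, leaving only teal.
Row 1, column 2: row 1 has {pink, blue} and column 2 has {pink, blue, green, red, teal}, leaving only gold.
Row 6, column 3: row 6 has {pink, gold, red, teal} and column 3 has {pink, blue, teal}, leaving only green.
Row 1 already has {pink, blue, gold} and column 3 already has {pink, blue, green, teal}, so row 1, column 3 must be red.

red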